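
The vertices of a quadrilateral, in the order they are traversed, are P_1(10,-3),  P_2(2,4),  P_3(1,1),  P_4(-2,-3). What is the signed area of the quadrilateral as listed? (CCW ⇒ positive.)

39.5

Apply the shoelace formula: 2A = Σ (x_i·y_{i+1} − x_{i+1}·y_i), indices taken mod 4.
Σ = (46) + (-2) + (-1) + (36) = 79
Signed area = Σ/2 = 39.5 (positive ⇒ counter-clockwise traversal).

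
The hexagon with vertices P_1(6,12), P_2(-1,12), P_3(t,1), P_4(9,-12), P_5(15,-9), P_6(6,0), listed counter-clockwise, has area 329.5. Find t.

Write out the shoelace sum; only the two edges meeting at P_3 involve t:
2·Area = [((-1)·1 − t·12) + (t·(-12) − 9·1)] + 309
       = -24·t + 299 = 659
⇒ t = -15.

-15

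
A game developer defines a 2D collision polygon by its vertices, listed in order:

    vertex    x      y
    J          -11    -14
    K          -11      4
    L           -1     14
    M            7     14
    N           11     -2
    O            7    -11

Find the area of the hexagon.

Apply the shoelace (surveyor's) formula: 2A = Σ (x_i·y_{i+1} − x_{i+1}·y_i), indices taken mod 6.
Cross-terms: -198, -150, -112, -168, -107, -219  ⇒  Σ = -954
Area = |Σ|/2 = 477.

477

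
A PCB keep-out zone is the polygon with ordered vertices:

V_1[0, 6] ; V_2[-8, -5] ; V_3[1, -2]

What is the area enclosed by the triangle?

Apply the surveyor's formula: 2A = Σ (x_i·y_{i+1} − x_{i+1}·y_i), indices taken mod 3.
Cross-terms: 48, 21, 6  ⇒  Σ = 75
Area = |Σ|/2 = 37.5.

37.5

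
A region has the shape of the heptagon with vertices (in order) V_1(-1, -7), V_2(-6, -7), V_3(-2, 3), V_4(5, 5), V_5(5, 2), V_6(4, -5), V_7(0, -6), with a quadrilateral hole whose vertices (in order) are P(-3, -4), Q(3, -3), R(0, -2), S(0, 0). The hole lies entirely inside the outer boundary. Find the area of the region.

77.5

Outer boundary:
Apply Gauss's area formula: 2A = Σ (x_i·y_{i+1} − x_{i+1}·y_i), indices taken mod 7.
Σ = (-35) + (-32) + (-25) + (-15) + (-33) + (-24) + (-6) = -170
Area = |Σ|/2 = 85.
Hole:
Apply the surveyor's formula: 2A = Σ (x_i·y_{i+1} − x_{i+1}·y_i), indices taken mod 4.
Σ = (21) + (-6) + (0) + (0) = 15
Area = |Σ|/2 = 7.5.
Net area = 85 − 7.5 = 77.5.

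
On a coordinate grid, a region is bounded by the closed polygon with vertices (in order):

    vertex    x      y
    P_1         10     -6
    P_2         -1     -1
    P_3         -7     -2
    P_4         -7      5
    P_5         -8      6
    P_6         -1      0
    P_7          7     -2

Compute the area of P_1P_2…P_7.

P_1→P_2: (10)(-1) − (-1)(-6) = -16
P_2→P_3: (-1)(-2) − (-7)(-1) = -5
P_3→P_4: (-7)(5) − (-7)(-2) = -49
P_4→P_5: (-7)(6) − (-8)(5) = -2
P_5→P_6: (-8)(0) − (-1)(6) = 6
P_6→P_7: (-1)(-2) − (7)(0) = 2
P_7→P_1: (7)(-6) − (10)(-2) = -22
Σ = -86
Area = |Σ|/2 = 43.

43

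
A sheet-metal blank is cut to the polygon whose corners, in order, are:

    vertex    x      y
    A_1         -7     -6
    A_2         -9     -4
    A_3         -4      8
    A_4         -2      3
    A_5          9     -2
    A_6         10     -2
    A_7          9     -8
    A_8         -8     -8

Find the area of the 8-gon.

168.5

Apply the surveyor's formula: 2A = Σ (x_i·y_{i+1} − x_{i+1}·y_i), indices taken mod 8.
A_1→A_2: (-7)(-4) − (-9)(-6) = -26
A_2→A_3: (-9)(8) − (-4)(-4) = -88
A_3→A_4: (-4)(3) − (-2)(8) = 4
A_4→A_5: (-2)(-2) − (9)(3) = -23
A_5→A_6: (9)(-2) − (10)(-2) = 2
A_6→A_7: (10)(-8) − (9)(-2) = -62
A_7→A_8: (9)(-8) − (-8)(-8) = -136
A_8→A_1: (-8)(-6) − (-7)(-8) = -8
Σ = -337
Area = |Σ|/2 = 168.5.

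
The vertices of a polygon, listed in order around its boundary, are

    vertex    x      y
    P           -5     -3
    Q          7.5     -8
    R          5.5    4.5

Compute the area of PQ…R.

73.125

Σ = (62.5) + (77.75) + (6) = 146.25
Area = |Σ|/2 = 73.125.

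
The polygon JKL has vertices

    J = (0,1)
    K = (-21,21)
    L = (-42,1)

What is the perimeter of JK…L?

100

|JK| = √((-21)² + (20)²) = √841 = 29
|KL| = √((-21)² + (-20)²) = √841 = 29
|LJ| = √((42)² + (0)²) = √1764 = 42
Perimeter = 29 + 29 + 42 = 100.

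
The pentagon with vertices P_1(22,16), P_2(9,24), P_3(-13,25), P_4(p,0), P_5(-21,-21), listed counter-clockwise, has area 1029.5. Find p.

-22

Write out the shoelace sum; only the two edges meeting at P_4 involve p:
2·Area = [((-13)·0 − p·25) + (p·(-21) − (-21)·0)] + 1047
       = -46·p + 1047 = 2059
⇒ p = -22.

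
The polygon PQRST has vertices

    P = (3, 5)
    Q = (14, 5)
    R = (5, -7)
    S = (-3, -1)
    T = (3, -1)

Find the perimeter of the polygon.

|PQ| = √((11)² + (0)²) = √121 = 11
|QR| = √((-9)² + (-12)²) = √225 = 15
|RS| = √((-8)² + (6)²) = √100 = 10
|ST| = √((6)² + (0)²) = √36 = 6
|TP| = √((0)² + (6)²) = √36 = 6
Perimeter = 11 + 15 + 10 + 6 + 6 = 48.

48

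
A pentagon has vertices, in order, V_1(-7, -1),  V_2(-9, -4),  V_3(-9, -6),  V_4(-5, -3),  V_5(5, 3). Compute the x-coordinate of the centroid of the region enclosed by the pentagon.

-4.12

Apply the surveyor's formula. First the cross-terms c_i = x_i·y_{i+1} − x_{i+1}·y_i:
  19, 18, -3, 0, 16  ⇒  2A = 50, A = 25.
Then Σ (x_i + x_{i+1})·c_i = -618, so x̄ = -618 / (6·25) = -4.12.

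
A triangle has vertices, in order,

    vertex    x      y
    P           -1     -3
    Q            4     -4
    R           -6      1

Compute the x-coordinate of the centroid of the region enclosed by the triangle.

Apply the surveyor's formula. First the cross-terms c_i = x_i·y_{i+1} − x_{i+1}·y_i:
  16, -20, 19  ⇒  2A = 15, A = 7.5.
Then Σ (x_i + x_{i+1})·c_i = -45, so x̄ = -45 / (6·7.5) = -1.

-1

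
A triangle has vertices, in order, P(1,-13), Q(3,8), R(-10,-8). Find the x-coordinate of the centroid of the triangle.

Apply the shoelace formula. First the cross-terms c_i = x_i·y_{i+1} − x_{i+1}·y_i:
  47, 56, 138  ⇒  2A = 241, A = 120.5.
Then Σ (x_i + x_{i+1})·c_i = -1446, so x̄ = -1446 / (6·120.5) = -2.

-2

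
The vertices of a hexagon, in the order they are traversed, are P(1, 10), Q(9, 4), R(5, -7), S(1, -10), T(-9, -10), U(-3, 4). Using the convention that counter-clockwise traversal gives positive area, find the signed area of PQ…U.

-206

Apply the surveyor's formula: 2A = Σ (x_i·y_{i+1} − x_{i+1}·y_i), indices taken mod 6.
Σ = (-86) + (-83) + (-43) + (-100) + (-66) + (-34) = -412
Signed area = Σ/2 = -206 (negative ⇒ clockwise traversal).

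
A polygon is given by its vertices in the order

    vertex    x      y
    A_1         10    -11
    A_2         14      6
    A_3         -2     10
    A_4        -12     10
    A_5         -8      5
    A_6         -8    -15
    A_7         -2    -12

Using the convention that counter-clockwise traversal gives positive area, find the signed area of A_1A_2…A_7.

Apply the surveyor's formula: 2A = Σ (x_i·y_{i+1} − x_{i+1}·y_i), indices taken mod 7.
A_1→A_2: (10)(6) − (14)(-11) = 214
A_2→A_3: (14)(10) − (-2)(6) = 152
A_3→A_4: (-2)(10) − (-12)(10) = 100
A_4→A_5: (-12)(5) − (-8)(10) = 20
A_5→A_6: (-8)(-15) − (-8)(5) = 160
A_6→A_7: (-8)(-12) − (-2)(-15) = 66
A_7→A_1: (-2)(-11) − (10)(-12) = 142
Σ = 854
Signed area = Σ/2 = 427 (positive ⇒ counter-clockwise traversal).

427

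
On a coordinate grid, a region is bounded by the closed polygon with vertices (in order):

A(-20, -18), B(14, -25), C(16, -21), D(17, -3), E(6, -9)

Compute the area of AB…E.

Apply the shoelace formula: 2A = Σ (x_i·y_{i+1} − x_{i+1}·y_i), indices taken mod 5.
Cross-terms: 752, 106, 309, -135, -288  ⇒  Σ = 744
Area = |Σ|/2 = 372.

372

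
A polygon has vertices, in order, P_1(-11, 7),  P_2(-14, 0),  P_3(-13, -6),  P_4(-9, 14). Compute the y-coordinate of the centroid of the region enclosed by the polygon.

Apply Gauss's area formula. First the cross-terms c_i = x_i·y_{i+1} − x_{i+1}·y_i:
  98, 84, -236, 91  ⇒  2A = 37, A = 18.5.
Then Σ (y_i + y_{i+1})·c_i = 205, so ȳ = 205 / (6·18.5) = 205/111.

205/111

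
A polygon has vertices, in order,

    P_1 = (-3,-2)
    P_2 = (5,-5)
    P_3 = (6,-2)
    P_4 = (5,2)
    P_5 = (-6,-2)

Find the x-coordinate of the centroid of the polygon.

Apply the shoelace (surveyor's) formula. First the cross-terms c_i = x_i·y_{i+1} − x_{i+1}·y_i:
  25, 20, 22, 2, 6  ⇒  2A = 75, A = 37.5.
Then Σ (x_i + x_{i+1})·c_i = 456, so x̄ = 456 / (6·37.5) = 152/75.

152/75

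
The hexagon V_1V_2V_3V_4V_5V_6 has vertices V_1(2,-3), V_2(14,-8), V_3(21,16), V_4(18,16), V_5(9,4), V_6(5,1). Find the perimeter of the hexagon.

|V_1V_2| = √((12)² + (-5)²) = √169 = 13
|V_2V_3| = √((7)² + (24)²) = √625 = 25
|V_3V_4| = √((-3)² + (0)²) = √9 = 3
|V_4V_5| = √((-9)² + (-12)²) = √225 = 15
|V_5V_6| = √((-4)² + (-3)²) = √25 = 5
|V_6V_1| = √((-3)² + (-4)²) = √25 = 5
Perimeter = 13 + 25 + 3 + 15 + 5 + 5 = 66.

66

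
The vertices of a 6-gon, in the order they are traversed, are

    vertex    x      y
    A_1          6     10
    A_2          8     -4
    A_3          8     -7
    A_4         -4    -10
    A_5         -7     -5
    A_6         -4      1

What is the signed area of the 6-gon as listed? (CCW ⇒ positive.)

-179.5

Apply the shoelace (surveyor's) formula: 2A = Σ (x_i·y_{i+1} − x_{i+1}·y_i), indices taken mod 6.
A_1→A_2: (6)(-4) − (8)(10) = -104
A_2→A_3: (8)(-7) − (8)(-4) = -24
A_3→A_4: (8)(-10) − (-4)(-7) = -108
A_4→A_5: (-4)(-5) − (-7)(-10) = -50
A_5→A_6: (-7)(1) − (-4)(-5) = -27
A_6→A_1: (-4)(10) − (6)(1) = -46
Σ = -359
Signed area = Σ/2 = -179.5 (negative ⇒ clockwise traversal).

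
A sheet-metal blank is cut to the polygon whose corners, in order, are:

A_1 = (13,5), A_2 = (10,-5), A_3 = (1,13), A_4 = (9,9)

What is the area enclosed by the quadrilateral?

80

Apply the surveyor's formula: 2A = Σ (x_i·y_{i+1} − x_{i+1}·y_i), indices taken mod 4.
Σ = (-115) + (135) + (-108) + (-72) = -160
Area = |Σ|/2 = 80.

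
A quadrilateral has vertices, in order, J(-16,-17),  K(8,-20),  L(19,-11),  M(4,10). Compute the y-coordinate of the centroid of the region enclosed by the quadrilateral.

Apply the shoelace formula. First the cross-terms c_i = x_i·y_{i+1} − x_{i+1}·y_i:
  456, 292, 234, 92  ⇒  2A = 1074, A = 537.
Then Σ (y_i + y_{i+1})·c_i = -26802, so ȳ = -26802 / (6·537) = -1489/179.

-1489/179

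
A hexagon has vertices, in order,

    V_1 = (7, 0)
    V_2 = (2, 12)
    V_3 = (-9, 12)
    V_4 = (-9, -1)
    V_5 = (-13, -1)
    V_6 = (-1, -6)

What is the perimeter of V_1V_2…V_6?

|V_1V_2| = √((-5)² + (12)²) = √169 = 13
|V_2V_3| = √((-11)² + (0)²) = √121 = 11
|V_3V_4| = √((0)² + (-13)²) = √169 = 13
|V_4V_5| = √((-4)² + (0)²) = √16 = 4
|V_5V_6| = √((12)² + (-5)²) = √169 = 13
|V_6V_1| = √((8)² + (6)²) = √100 = 10
Perimeter = 13 + 11 + 13 + 4 + 13 + 10 = 64.

64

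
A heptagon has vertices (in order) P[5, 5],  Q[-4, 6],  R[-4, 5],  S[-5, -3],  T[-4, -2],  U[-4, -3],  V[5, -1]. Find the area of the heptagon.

71

Apply the shoelace formula: 2A = Σ (x_i·y_{i+1} − x_{i+1}·y_i), indices taken mod 7.
Cross-terms: 50, 4, 37, -2, 4, 19, 30  ⇒  Σ = 142
Area = |Σ|/2 = 71.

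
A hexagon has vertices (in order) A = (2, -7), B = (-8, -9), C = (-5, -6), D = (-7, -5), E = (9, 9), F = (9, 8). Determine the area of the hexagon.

A→B: (2)(-9) − (-8)(-7) = -74
B→C: (-8)(-6) − (-5)(-9) = 3
C→D: (-5)(-5) − (-7)(-6) = -17
D→E: (-7)(9) − (9)(-5) = -18
E→F: (9)(8) − (9)(9) = -9
F→A: (9)(-7) − (2)(8) = -79
Σ = -194
Area = |Σ|/2 = 97.

97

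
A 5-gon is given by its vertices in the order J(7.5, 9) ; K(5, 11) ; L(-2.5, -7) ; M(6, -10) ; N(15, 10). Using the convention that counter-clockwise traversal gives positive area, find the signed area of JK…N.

183.5

Apply the shoelace formula: 2A = Σ (x_i·y_{i+1} − x_{i+1}·y_i), indices taken mod 5.
Σ = (37.5) + (-7.5) + (67) + (210) + (60) = 367
Signed area = Σ/2 = 183.5 (positive ⇒ counter-clockwise traversal).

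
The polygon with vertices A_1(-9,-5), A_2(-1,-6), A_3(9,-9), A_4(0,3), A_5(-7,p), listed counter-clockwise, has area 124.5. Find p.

The doubled signed area Σ (x_i y_{i+1} − x_{i+1} y_i) is linear in p.
With p=0 it equals 195; the coefficient of p is 9 (from the two edges through A_5).
So 9·p + 195 = 2·124.5 = 249 ⇒ p = 6.

6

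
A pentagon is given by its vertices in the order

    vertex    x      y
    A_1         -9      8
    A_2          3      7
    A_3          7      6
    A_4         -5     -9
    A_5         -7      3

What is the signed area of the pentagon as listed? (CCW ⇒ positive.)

-129

Apply the shoelace formula: 2A = Σ (x_i·y_{i+1} − x_{i+1}·y_i), indices taken mod 5.
A_1→A_2: (-9)(7) − (3)(8) = -87
A_2→A_3: (3)(6) − (7)(7) = -31
A_3→A_4: (7)(-9) − (-5)(6) = -33
A_4→A_5: (-5)(3) − (-7)(-9) = -78
A_5→A_1: (-7)(8) − (-9)(3) = -29
Σ = -258
Signed area = Σ/2 = -129 (negative ⇒ clockwise traversal).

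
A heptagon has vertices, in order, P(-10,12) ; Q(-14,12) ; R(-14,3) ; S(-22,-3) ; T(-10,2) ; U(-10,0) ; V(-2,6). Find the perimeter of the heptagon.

|PQ| = √((-4)² + (0)²) = √16 = 4
|QR| = √((0)² + (-9)²) = √81 = 9
|RS| = √((-8)² + (-6)²) = √100 = 10
|ST| = √((12)² + (5)²) = √169 = 13
|TU| = √((0)² + (-2)²) = √4 = 2
|UV| = √((8)² + (6)²) = √100 = 10
|VP| = √((-8)² + (6)²) = √100 = 10
Perimeter = 4 + 9 + 10 + 13 + 2 + 10 + 10 = 58.

58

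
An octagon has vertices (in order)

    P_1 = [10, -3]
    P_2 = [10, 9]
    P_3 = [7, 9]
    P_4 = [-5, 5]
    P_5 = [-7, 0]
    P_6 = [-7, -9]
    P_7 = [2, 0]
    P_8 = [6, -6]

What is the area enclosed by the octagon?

186.5

P_1→P_2: (10)(9) − (10)(-3) = 120
P_2→P_3: (10)(9) − (7)(9) = 27
P_3→P_4: (7)(5) − (-5)(9) = 80
P_4→P_5: (-5)(0) − (-7)(5) = 35
P_5→P_6: (-7)(-9) − (-7)(0) = 63
P_6→P_7: (-7)(0) − (2)(-9) = 18
P_7→P_8: (2)(-6) − (6)(0) = -12
P_8→P_1: (6)(-3) − (10)(-6) = 42
Σ = 373
Area = |Σ|/2 = 186.5.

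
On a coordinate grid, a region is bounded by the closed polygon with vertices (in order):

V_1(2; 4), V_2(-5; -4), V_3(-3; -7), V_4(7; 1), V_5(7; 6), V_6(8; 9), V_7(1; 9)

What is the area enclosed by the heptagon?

90

Apply the surveyor's formula: 2A = Σ (x_i·y_{i+1} − x_{i+1}·y_i), indices taken mod 7.
Σ = (12) + (23) + (46) + (35) + (15) + (63) + (-14) = 180
Area = |Σ|/2 = 90.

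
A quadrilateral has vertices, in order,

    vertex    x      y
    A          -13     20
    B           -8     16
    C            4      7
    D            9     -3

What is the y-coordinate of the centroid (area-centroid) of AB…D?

Apply the shoelace (surveyor's) formula. First the cross-terms c_i = x_i·y_{i+1} − x_{i+1}·y_i:
  -48, -120, -75, 141  ⇒  2A = -102, A = -51.
Then Σ (y_i + y_{i+1})·c_i = -2391, so ȳ = -2391 / (6·(-51)) = 797/102.

797/102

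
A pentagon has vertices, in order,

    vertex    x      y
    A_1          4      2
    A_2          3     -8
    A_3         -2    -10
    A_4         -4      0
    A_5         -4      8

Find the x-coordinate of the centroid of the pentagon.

-46/147

Apply the shoelace (surveyor's) formula. First the cross-terms c_i = x_i·y_{i+1} − x_{i+1}·y_i:
  -38, -46, -40, -32, -40  ⇒  2A = -196, A = -98.
Then Σ (x_i + x_{i+1})·c_i = 184, so x̄ = 184 / (6·(-98)) = -46/147.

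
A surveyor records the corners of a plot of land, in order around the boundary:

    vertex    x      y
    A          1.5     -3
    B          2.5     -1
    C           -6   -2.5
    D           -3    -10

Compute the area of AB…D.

Apply the surveyor's formula: 2A = Σ (x_i·y_{i+1} − x_{i+1}·y_i), indices taken mod 4.
Σ = (6) + (-12.25) + (52.5) + (24) = 70.25
Area = |Σ|/2 = 35.125.

35.125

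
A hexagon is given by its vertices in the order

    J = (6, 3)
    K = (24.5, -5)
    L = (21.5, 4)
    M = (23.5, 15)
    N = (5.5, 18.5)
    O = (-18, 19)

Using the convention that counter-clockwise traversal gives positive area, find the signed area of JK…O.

476.125

Apply the shoelace formula: 2A = Σ (x_i·y_{i+1} − x_{i+1}·y_i), indices taken mod 6.
Σ = (-103.5) + (205.5) + (228.5) + (352.25) + (437.5) + (-168) = 952.25
Signed area = Σ/2 = 476.125 (positive ⇒ counter-clockwise traversal).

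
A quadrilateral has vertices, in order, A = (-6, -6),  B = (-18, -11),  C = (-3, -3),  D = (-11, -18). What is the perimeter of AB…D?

60

|AB| = √((-12)² + (-5)²) = √169 = 13
|BC| = √((15)² + (8)²) = √289 = 17
|CD| = √((-8)² + (-15)²) = √289 = 17
|DA| = √((5)² + (12)²) = √169 = 13
Perimeter = 13 + 17 + 17 + 13 = 60.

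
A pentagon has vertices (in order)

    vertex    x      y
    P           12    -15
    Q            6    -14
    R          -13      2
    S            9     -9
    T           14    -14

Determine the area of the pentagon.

95.5

Apply Gauss's area formula: 2A = Σ (x_i·y_{i+1} − x_{i+1}·y_i), indices taken mod 5.
P→Q: (12)(-14) − (6)(-15) = -78
Q→R: (6)(2) − (-13)(-14) = -170
R→S: (-13)(-9) − (9)(2) = 99
S→T: (9)(-14) − (14)(-9) = 0
T→P: (14)(-15) − (12)(-14) = -42
Σ = -191
Area = |Σ|/2 = 95.5.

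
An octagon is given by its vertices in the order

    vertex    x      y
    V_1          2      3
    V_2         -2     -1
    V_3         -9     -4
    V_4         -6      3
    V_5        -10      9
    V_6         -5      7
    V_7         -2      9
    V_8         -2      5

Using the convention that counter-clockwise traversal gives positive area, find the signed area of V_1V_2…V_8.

Σ = (4) + (-1) + (-51) + (-24) + (-25) + (-31) + (8) + (-16) = -136
Signed area = Σ/2 = -68 (negative ⇒ clockwise traversal).

-68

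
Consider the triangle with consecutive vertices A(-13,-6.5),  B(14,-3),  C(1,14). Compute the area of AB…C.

252.25

Apply the surveyor's formula: 2A = Σ (x_i·y_{i+1} − x_{i+1}·y_i), indices taken mod 3.
A→B: (-13)(-3) − (14)(-6.5) = 130
B→C: (14)(14) − (1)(-3) = 199
C→A: (1)(-6.5) − (-13)(14) = 175.5
Σ = 504.5
Area = |Σ|/2 = 252.25.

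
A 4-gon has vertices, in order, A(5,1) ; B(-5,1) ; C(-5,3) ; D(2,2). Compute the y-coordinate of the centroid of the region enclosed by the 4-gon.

Apply Gauss's area formula. First the cross-terms c_i = x_i·y_{i+1} − x_{i+1}·y_i:
  10, -10, -16, -8  ⇒  2A = -24, A = -12.
Then Σ (y_i + y_{i+1})·c_i = -124, so ȳ = -124 / (6·(-12)) = 31/18.

31/18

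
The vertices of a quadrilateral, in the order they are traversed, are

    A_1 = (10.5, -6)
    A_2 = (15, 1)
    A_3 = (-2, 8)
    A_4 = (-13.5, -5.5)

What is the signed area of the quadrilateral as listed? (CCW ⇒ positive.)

A_1→A_2: (10.5)(1) − (15)(-6) = 100.5
A_2→A_3: (15)(8) − (-2)(1) = 122
A_3→A_4: (-2)(-5.5) − (-13.5)(8) = 119
A_4→A_1: (-13.5)(-6) − (10.5)(-5.5) = 138.75
Σ = 480.25
Signed area = Σ/2 = 240.125 (positive ⇒ counter-clockwise traversal).

240.125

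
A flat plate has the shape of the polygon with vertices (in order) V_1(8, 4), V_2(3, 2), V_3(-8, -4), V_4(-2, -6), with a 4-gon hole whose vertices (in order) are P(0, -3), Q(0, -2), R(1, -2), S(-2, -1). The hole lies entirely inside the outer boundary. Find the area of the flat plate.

Outer boundary:
Apply Gauss's area formula: 2A = Σ (x_i·y_{i+1} − x_{i+1}·y_i), indices taken mod 4.
Cross-terms: 4, 4, 40, 40  ⇒  Σ = 88
Area = |Σ|/2 = 44.
Hole:
Apply the shoelace (surveyor's) formula: 2A = Σ (x_i·y_{i+1} − x_{i+1}·y_i), indices taken mod 4.
Σ = (0) + (2) + (-5) + (6) = 3
Area = |Σ|/2 = 1.5.
Net area = 44 − 1.5 = 42.5.

42.5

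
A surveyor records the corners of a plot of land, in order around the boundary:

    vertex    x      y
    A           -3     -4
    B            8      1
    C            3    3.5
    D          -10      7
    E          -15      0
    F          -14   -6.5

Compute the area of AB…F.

174.5

Σ = (29) + (25) + (56) + (105) + (97.5) + (36.5) = 349
Area = |Σ|/2 = 174.5.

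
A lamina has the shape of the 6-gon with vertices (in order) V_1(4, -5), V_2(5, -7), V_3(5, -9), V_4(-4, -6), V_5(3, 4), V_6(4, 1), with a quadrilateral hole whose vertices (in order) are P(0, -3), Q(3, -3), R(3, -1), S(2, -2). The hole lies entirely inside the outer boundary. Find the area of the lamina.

Outer boundary:
Apply Gauss's area formula: 2A = Σ (x_i·y_{i+1} − x_{i+1}·y_i), indices taken mod 6.
V_1→V_2: (4)(-7) − (5)(-5) = -3
V_2→V_3: (5)(-9) − (5)(-7) = -10
V_3→V_4: (5)(-6) − (-4)(-9) = -66
V_4→V_5: (-4)(4) − (3)(-6) = 2
V_5→V_6: (3)(1) − (4)(4) = -13
V_6→V_1: (4)(-5) − (4)(1) = -24
Σ = -114
Area = |Σ|/2 = 57.
Hole:
Σ = (9) + (6) + (-4) + (-6) = 5
Area = |Σ|/2 = 2.5.
Net area = 57 − 2.5 = 54.5.

54.5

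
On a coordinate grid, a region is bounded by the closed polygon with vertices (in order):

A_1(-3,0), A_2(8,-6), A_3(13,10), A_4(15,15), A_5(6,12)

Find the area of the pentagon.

173.5

Apply the surveyor's formula: 2A = Σ (x_i·y_{i+1} − x_{i+1}·y_i), indices taken mod 5.
Cross-terms: 18, 158, 45, 90, 36  ⇒  Σ = 347
Area = |Σ|/2 = 173.5.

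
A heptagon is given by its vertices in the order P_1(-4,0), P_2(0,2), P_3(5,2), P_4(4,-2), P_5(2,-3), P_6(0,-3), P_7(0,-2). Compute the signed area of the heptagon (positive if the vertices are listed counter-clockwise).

Apply the surveyor's formula: 2A = Σ (x_i·y_{i+1} − x_{i+1}·y_i), indices taken mod 7.
Cross-terms: -8, -10, -18, -8, -6, 0, -8  ⇒  Σ = -58
Signed area = Σ/2 = -29 (negative ⇒ clockwise traversal).

-29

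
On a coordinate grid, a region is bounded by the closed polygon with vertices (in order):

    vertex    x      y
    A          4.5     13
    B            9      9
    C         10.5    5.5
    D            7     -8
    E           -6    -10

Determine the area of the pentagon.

197.5

Apply the shoelace formula: 2A = Σ (x_i·y_{i+1} − x_{i+1}·y_i), indices taken mod 5.
A→B: (4.5)(9) − (9)(13) = -76.5
B→C: (9)(5.5) − (10.5)(9) = -45
C→D: (10.5)(-8) − (7)(5.5) = -122.5
D→E: (7)(-10) − (-6)(-8) = -118
E→A: (-6)(13) − (4.5)(-10) = -33
Σ = -395
Area = |Σ|/2 = 197.5.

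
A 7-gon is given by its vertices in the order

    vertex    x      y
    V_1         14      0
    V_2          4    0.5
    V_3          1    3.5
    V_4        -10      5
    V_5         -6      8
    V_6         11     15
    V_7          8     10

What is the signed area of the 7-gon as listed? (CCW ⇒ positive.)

Apply the surveyor's formula: 2A = Σ (x_i·y_{i+1} − x_{i+1}·y_i), indices taken mod 7.
Cross-terms: 7, 13.5, 40, -50, -178, -10, -140  ⇒  Σ = -317.5
Signed area = Σ/2 = -158.75 (negative ⇒ clockwise traversal).

-158.75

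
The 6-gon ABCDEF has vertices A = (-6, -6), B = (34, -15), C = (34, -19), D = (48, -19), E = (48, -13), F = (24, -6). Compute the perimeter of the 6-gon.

120

|AB| = √((40)² + (-9)²) = √1681 = 41
|BC| = √((0)² + (-4)²) = √16 = 4
|CD| = √((14)² + (0)²) = √196 = 14
|DE| = √((0)² + (6)²) = √36 = 6
|EF| = √((-24)² + (7)²) = √625 = 25
|FA| = √((-30)² + (0)²) = √900 = 30
Perimeter = 41 + 4 + 14 + 6 + 25 + 30 = 120.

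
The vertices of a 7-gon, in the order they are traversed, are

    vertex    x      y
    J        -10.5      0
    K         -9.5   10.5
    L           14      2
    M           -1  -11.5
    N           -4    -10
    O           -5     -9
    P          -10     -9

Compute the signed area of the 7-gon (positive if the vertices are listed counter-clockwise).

-312.375

Apply the surveyor's formula: 2A = Σ (x_i·y_{i+1} − x_{i+1}·y_i), indices taken mod 7.
Σ = (-110.25) + (-166) + (-159) + (-36) + (-14) + (-45) + (-94.5) = -624.75
Signed area = Σ/2 = -312.375 (negative ⇒ clockwise traversal).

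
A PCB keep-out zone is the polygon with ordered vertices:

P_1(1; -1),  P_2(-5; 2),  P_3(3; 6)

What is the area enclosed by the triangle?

Cross-terms: -3, -36, -9  ⇒  Σ = -48
Area = |Σ|/2 = 24.

24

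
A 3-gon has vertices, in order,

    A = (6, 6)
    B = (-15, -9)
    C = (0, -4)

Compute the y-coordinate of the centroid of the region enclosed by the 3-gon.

Apply the shoelace (surveyor's) formula. First the cross-terms c_i = x_i·y_{i+1} − x_{i+1}·y_i:
  36, 60, 24  ⇒  2A = 120, A = 60.
Then Σ (y_i + y_{i+1})·c_i = -840, so ȳ = -840 / (6·60) = -7/3.

-7/3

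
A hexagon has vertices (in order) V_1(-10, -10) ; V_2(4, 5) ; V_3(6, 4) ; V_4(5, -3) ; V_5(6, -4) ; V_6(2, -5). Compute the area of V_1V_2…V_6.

78

Cross-terms: -10, -14, -38, -2, -22, -70  ⇒  Σ = -156
Area = |Σ|/2 = 78.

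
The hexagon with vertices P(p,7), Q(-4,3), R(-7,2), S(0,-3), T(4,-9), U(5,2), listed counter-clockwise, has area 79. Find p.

-4

Write out the shoelace sum; only the two edges meeting at P involve p:
2·Area = [(5·7 − p·2) + (p·3 − (-4)·7)] + 99
       = 1·p + 162 = 158
⇒ p = -4.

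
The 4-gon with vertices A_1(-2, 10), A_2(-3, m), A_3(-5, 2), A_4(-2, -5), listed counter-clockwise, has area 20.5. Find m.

6

The doubled signed area Σ (x_i y_{i+1} − x_{i+1} y_i) is linear in m.
With m=0 it equals 23; the coefficient of m is 3 (from the two edges through A_2).
So 3·m + 23 = 2·20.5 = 41 ⇒ m = 6.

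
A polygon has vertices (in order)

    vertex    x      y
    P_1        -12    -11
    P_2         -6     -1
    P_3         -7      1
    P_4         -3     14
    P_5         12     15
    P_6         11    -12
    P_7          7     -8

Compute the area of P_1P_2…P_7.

430.5

Apply Gauss's area formula: 2A = Σ (x_i·y_{i+1} − x_{i+1}·y_i), indices taken mod 7.
Σ = (-54) + (-13) + (-95) + (-213) + (-309) + (-4) + (-173) = -861
Area = |Σ|/2 = 430.5.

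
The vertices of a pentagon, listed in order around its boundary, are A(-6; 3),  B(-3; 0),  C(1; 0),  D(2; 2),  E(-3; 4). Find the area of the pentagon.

Cross-terms: 9, 0, 2, 14, 15  ⇒  Σ = 40
Area = |Σ|/2 = 20.

20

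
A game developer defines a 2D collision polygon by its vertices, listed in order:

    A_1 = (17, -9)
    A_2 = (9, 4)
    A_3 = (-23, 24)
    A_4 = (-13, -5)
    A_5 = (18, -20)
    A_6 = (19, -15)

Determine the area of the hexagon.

714

A_1→A_2: (17)(4) − (9)(-9) = 149
A_2→A_3: (9)(24) − (-23)(4) = 308
A_3→A_4: (-23)(-5) − (-13)(24) = 427
A_4→A_5: (-13)(-20) − (18)(-5) = 350
A_5→A_6: (18)(-15) − (19)(-20) = 110
A_6→A_1: (19)(-9) − (17)(-15) = 84
Σ = 1428
Area = |Σ|/2 = 714.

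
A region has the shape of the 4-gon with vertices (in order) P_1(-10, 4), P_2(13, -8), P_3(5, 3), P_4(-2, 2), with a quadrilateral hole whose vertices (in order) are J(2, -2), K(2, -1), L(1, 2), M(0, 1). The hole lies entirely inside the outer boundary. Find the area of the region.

Outer boundary:
Apply the shoelace (surveyor's) formula: 2A = Σ (x_i·y_{i+1} − x_{i+1}·y_i), indices taken mod 4.
P_1→P_2: (-10)(-8) − (13)(4) = 28
P_2→P_3: (13)(3) − (5)(-8) = 79
P_3→P_4: (5)(2) − (-2)(3) = 16
P_4→P_1: (-2)(4) − (-10)(2) = 12
Σ = 135
Area = |Σ|/2 = 67.5.
Hole:
Σ = (2) + (5) + (1) + (-2) = 6
Area = |Σ|/2 = 3.
Net area = 67.5 − 3 = 64.5.

64.5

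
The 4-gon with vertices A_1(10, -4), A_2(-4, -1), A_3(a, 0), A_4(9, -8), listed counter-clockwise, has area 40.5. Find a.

-9

Write out the shoelace sum; only the two edges meeting at A_3 involve a:
2·Area = [((-4)·0 − a·(-1)) + (a·(-8) − 9·0)] + 18
       = -7·a + 18 = 81
⇒ a = -9.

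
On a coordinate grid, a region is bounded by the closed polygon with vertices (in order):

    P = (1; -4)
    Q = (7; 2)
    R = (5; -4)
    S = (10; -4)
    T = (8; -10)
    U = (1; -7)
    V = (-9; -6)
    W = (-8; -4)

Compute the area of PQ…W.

Apply the shoelace (surveyor's) formula: 2A = Σ (x_i·y_{i+1} − x_{i+1}·y_i), indices taken mod 8.
Σ = (30) + (-38) + (20) + (-68) + (-46) + (-69) + (-12) + (36) = -147
Area = |Σ|/2 = 73.5.

73.5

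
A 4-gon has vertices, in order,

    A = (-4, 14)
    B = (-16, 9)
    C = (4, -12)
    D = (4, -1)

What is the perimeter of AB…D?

70

|AB| = √((-12)² + (-5)²) = √169 = 13
|BC| = √((20)² + (-21)²) = √841 = 29
|CD| = √((0)² + (11)²) = √121 = 11
|DA| = √((-8)² + (15)²) = √289 = 17
Perimeter = 13 + 29 + 11 + 17 = 70.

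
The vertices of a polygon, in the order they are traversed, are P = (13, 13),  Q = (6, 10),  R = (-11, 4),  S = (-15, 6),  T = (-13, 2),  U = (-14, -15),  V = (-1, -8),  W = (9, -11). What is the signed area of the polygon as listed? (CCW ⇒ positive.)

445.5

Apply the surveyor's formula: 2A = Σ (x_i·y_{i+1} − x_{i+1}·y_i), indices taken mod 8.
Σ = (52) + (134) + (-6) + (48) + (223) + (97) + (83) + (260) = 891
Signed area = Σ/2 = 445.5 (positive ⇒ counter-clockwise traversal).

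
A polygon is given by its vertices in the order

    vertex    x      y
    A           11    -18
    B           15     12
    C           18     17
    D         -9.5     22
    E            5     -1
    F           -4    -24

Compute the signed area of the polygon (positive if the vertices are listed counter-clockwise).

Apply the shoelace formula: 2A = Σ (x_i·y_{i+1} − x_{i+1}·y_i), indices taken mod 6.
A→B: (11)(12) − (15)(-18) = 402
B→C: (15)(17) − (18)(12) = 39
C→D: (18)(22) − (-9.5)(17) = 557.5
D→E: (-9.5)(-1) − (5)(22) = -100.5
E→F: (5)(-24) − (-4)(-1) = -124
F→A: (-4)(-18) − (11)(-24) = 336
Σ = 1110
Signed area = Σ/2 = 555 (positive ⇒ counter-clockwise traversal).

555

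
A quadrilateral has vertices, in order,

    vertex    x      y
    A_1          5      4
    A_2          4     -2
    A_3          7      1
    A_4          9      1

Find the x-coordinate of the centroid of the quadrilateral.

Apply the surveyor's formula. First the cross-terms c_i = x_i·y_{i+1} − x_{i+1}·y_i:
  -26, 18, -2, 31  ⇒  2A = 21, A = 10.5.
Then Σ (x_i + x_{i+1})·c_i = 366, so x̄ = 366 / (6·10.5) = 122/21.

122/21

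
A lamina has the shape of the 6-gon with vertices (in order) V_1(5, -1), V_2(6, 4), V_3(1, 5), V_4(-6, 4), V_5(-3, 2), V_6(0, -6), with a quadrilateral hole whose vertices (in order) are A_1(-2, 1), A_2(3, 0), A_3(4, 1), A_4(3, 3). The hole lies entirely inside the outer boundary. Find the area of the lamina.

58

Outer boundary:
Apply the shoelace formula: 2A = Σ (x_i·y_{i+1} − x_{i+1}·y_i), indices taken mod 6.
Σ = (26) + (26) + (34) + (0) + (18) + (30) = 134
Area = |Σ|/2 = 67.
Hole:
Σ = (-3) + (3) + (9) + (9) = 18
Area = |Σ|/2 = 9.
Net area = 67 − 9 = 58.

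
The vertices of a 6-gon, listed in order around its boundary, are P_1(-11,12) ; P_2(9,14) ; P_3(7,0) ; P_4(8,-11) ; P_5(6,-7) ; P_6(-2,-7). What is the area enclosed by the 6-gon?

Apply Gauss's area formula: 2A = Σ (x_i·y_{i+1} − x_{i+1}·y_i), indices taken mod 6.
Cross-terms: -262, -98, -77, 10, -56, -101  ⇒  Σ = -584
Area = |Σ|/2 = 292.

292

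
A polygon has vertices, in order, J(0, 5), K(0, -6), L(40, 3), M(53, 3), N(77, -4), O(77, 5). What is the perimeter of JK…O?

|JK| = √((0)² + (-11)²) = √121 = 11
|KL| = √((40)² + (9)²) = √1681 = 41
|LM| = √((13)² + (0)²) = √169 = 13
|MN| = √((24)² + (-7)²) = √625 = 25
|NO| = √((0)² + (9)²) = √81 = 9
|OJ| = √((-77)² + (0)²) = √5929 = 77
Perimeter = 11 + 41 + 13 + 25 + 9 + 77 = 176.

176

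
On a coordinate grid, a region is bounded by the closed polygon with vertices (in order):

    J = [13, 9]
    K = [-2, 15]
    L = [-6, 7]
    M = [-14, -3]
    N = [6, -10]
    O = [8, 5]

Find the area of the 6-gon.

Apply Gauss's area formula: 2A = Σ (x_i·y_{i+1} − x_{i+1}·y_i), indices taken mod 6.
Σ = (213) + (76) + (116) + (158) + (110) + (7) = 680
Area = |Σ|/2 = 340.

340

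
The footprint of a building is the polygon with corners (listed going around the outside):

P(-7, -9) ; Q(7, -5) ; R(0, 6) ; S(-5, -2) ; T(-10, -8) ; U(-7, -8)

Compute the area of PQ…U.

110.5

Apply the surveyor's formula: 2A = Σ (x_i·y_{i+1} − x_{i+1}·y_i), indices taken mod 6.
P→Q: (-7)(-5) − (7)(-9) = 98
Q→R: (7)(6) − (0)(-5) = 42
R→S: (0)(-2) − (-5)(6) = 30
S→T: (-5)(-8) − (-10)(-2) = 20
T→U: (-10)(-8) − (-7)(-8) = 24
U→P: (-7)(-9) − (-7)(-8) = 7
Σ = 221
Area = |Σ|/2 = 110.5.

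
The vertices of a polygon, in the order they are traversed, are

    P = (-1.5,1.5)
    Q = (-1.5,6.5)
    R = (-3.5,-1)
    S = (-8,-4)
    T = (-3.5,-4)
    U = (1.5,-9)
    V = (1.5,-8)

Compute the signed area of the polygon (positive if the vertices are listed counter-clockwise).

35

Apply Gauss's area formula: 2A = Σ (x_i·y_{i+1} − x_{i+1}·y_i), indices taken mod 7.
Cross-terms: -7.5, 24.25, 6, 18, 37.5, 1.5, -9.75  ⇒  Σ = 70
Signed area = Σ/2 = 35 (positive ⇒ counter-clockwise traversal).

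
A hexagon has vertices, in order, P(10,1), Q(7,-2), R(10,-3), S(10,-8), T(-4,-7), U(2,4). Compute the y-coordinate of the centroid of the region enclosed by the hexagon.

Apply Gauss's area formula. First the cross-terms c_i = x_i·y_{i+1} − x_{i+1}·y_i:
  -27, -1, -50, -102, -2, -38  ⇒  2A = -220, A = -110.
Then Σ (y_i + y_{i+1})·c_i = 1928, so ȳ = 1928 / (6·(-110)) = -482/165.

-482/165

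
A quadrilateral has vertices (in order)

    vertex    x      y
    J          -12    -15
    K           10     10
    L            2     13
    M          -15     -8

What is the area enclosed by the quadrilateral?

224

Apply the shoelace (surveyor's) formula: 2A = Σ (x_i·y_{i+1} − x_{i+1}·y_i), indices taken mod 4.
Σ = (30) + (110) + (179) + (129) = 448
Area = |Σ|/2 = 224.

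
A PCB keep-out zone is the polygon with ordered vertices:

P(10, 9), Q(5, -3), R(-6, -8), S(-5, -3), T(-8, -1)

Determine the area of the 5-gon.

Σ = (-75) + (-58) + (-22) + (-19) + (-62) = -236
Area = |Σ|/2 = 118.

118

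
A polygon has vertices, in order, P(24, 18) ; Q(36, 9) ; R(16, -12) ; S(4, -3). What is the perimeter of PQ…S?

88

|PQ| = √((12)² + (-9)²) = √225 = 15
|QR| = √((-20)² + (-21)²) = √841 = 29
|RS| = √((-12)² + (9)²) = √225 = 15
|SP| = √((20)² + (21)²) = √841 = 29
Perimeter = 15 + 29 + 15 + 29 = 88.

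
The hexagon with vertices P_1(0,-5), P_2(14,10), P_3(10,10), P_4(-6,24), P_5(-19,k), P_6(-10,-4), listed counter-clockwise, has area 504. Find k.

4

Write out the shoelace sum; only the two edges meeting at P_5 involve k:
2·Area = [((-6)·k − (-19)·24) + ((-19)·(-4) − (-10)·k)] + 460
       = 4·k + 992 = 1008
⇒ k = 4.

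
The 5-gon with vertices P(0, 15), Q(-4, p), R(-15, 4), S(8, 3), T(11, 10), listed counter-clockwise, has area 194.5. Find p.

Write out the shoelace sum; only the two edges meeting at Q involve p:
2·Area = [(0·p − (-4)·15) + ((-4)·4 − (-15)·p)] + 135
       = 15·p + 179 = 389
⇒ p = 14.

14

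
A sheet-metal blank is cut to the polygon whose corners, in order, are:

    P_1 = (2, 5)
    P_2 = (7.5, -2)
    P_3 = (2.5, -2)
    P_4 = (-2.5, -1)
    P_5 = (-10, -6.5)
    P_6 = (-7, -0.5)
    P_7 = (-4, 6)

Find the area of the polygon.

84.625

Cross-terms: -41.5, -10, -7.5, 6.25, -40.5, -44, -32  ⇒  Σ = -169.25
Area = |Σ|/2 = 84.625.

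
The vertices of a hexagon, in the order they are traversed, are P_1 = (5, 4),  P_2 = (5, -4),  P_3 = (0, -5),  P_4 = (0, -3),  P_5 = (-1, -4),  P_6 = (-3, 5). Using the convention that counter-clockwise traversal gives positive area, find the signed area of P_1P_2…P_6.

-61

Apply the shoelace (surveyor's) formula: 2A = Σ (x_i·y_{i+1} − x_{i+1}·y_i), indices taken mod 6.
P_1→P_2: (5)(-4) − (5)(4) = -40
P_2→P_3: (5)(-5) − (0)(-4) = -25
P_3→P_4: (0)(-3) − (0)(-5) = 0
P_4→P_5: (0)(-4) − (-1)(-3) = -3
P_5→P_6: (-1)(5) − (-3)(-4) = -17
P_6→P_1: (-3)(4) − (5)(5) = -37
Σ = -122
Signed area = Σ/2 = -61 (negative ⇒ clockwise traversal).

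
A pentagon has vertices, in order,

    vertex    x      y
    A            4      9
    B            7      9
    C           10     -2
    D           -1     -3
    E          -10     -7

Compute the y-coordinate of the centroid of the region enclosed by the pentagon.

79/62

Apply Gauss's area formula. First the cross-terms c_i = x_i·y_{i+1} − x_{i+1}·y_i:
  -27, -104, -32, -23, -62  ⇒  2A = -248, A = -124.
Then Σ (y_i + y_{i+1})·c_i = -948, so ȳ = -948 / (6·(-124)) = 79/62.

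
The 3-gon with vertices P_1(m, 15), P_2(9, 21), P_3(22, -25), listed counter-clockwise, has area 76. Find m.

14

The doubled signed area Σ (x_i y_{i+1} − x_{i+1} y_i) is linear in m.
With m=0 it equals -492; the coefficient of m is 46 (from the two edges through P_1).
So 46·m + -492 = 2·76 = 152 ⇒ m = 14.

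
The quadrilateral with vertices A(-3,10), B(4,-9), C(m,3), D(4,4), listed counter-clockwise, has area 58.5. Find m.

The doubled signed area Σ (x_i y_{i+1} − x_{i+1} y_i) is linear in m.
With m=0 it equals 39; the coefficient of m is 13 (from the two edges through C).
So 13·m + 39 = 2·58.5 = 117 ⇒ m = 6.

6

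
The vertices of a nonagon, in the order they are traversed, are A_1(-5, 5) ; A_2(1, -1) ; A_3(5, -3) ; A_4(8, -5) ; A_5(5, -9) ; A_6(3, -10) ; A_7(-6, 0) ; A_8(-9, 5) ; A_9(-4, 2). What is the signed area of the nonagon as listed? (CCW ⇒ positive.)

-83.5

Apply the shoelace formula: 2A = Σ (x_i·y_{i+1} − x_{i+1}·y_i), indices taken mod 9.
Σ = (0) + (2) + (-1) + (-47) + (-23) + (-60) + (-30) + (2) + (-10) = -167
Signed area = Σ/2 = -83.5 (negative ⇒ clockwise traversal).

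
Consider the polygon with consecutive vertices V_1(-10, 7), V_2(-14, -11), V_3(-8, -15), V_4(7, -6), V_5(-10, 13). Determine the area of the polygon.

287

Apply Gauss's area formula: 2A = Σ (x_i·y_{i+1} − x_{i+1}·y_i), indices taken mod 5.
Cross-terms: 208, 122, 153, 31, 60  ⇒  Σ = 574
Area = |Σ|/2 = 287.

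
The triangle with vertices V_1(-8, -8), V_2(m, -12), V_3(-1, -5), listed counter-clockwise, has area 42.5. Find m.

The doubled signed area Σ (x_i y_{i+1} − x_{i+1} y_i) is linear in m.
With m=0 it equals 52; the coefficient of m is 3 (from the two edges through V_2).
So 3·m + 52 = 2·42.5 = 85 ⇒ m = 11.

11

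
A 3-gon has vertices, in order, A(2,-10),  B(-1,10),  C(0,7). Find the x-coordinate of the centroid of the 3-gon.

1/3

Apply the surveyor's formula. First the cross-terms c_i = x_i·y_{i+1} − x_{i+1}·y_i:
  10, -7, -14  ⇒  2A = -11, A = -5.5.
Then Σ (x_i + x_{i+1})·c_i = -11, so x̄ = -11 / (6·(-5.5)) = 1/3.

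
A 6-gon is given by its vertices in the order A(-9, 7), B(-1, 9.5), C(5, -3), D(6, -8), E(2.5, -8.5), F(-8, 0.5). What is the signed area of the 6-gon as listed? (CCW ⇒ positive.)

Σ = (-78.5) + (-44.5) + (-22) + (-31) + (-66.75) + (-51.5) = -294.25
Signed area = Σ/2 = -147.125 (negative ⇒ clockwise traversal).

-147.125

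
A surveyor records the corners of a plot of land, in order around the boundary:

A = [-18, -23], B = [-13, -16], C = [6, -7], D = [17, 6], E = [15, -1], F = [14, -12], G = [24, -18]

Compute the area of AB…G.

Σ = (-11) + (187) + (155) + (-107) + (-166) + (36) + (-876) = -782
Area = |Σ|/2 = 391.

391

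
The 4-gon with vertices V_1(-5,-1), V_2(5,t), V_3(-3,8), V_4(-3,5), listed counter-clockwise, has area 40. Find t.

1

Write out the shoelace sum; only the two edges meeting at V_2 involve t:
2·Area = [((-5)·t − 5·(-1)) + (5·8 − (-3)·t)] + 37
       = -2·t + 82 = 80
⇒ t = 1.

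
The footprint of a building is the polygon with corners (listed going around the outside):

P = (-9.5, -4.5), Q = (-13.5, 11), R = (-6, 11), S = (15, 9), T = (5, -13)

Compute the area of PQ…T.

P→Q: (-9.5)(11) − (-13.5)(-4.5) = -165.25
Q→R: (-13.5)(11) − (-6)(11) = -82.5
R→S: (-6)(9) − (15)(11) = -219
S→T: (15)(-13) − (5)(9) = -240
T→P: (5)(-4.5) − (-9.5)(-13) = -146
Σ = -852.75
Area = |Σ|/2 = 426.375.

426.375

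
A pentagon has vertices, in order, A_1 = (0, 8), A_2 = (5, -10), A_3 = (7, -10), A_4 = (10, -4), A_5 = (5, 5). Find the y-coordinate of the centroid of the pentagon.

-41/27

Apply the shoelace (surveyor's) formula. First the cross-terms c_i = x_i·y_{i+1} − x_{i+1}·y_i:
  -40, 20, 72, 70, 40  ⇒  2A = 162, A = 81.
Then Σ (y_i + y_{i+1})·c_i = -738, so ȳ = -738 / (6·81) = -41/27.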